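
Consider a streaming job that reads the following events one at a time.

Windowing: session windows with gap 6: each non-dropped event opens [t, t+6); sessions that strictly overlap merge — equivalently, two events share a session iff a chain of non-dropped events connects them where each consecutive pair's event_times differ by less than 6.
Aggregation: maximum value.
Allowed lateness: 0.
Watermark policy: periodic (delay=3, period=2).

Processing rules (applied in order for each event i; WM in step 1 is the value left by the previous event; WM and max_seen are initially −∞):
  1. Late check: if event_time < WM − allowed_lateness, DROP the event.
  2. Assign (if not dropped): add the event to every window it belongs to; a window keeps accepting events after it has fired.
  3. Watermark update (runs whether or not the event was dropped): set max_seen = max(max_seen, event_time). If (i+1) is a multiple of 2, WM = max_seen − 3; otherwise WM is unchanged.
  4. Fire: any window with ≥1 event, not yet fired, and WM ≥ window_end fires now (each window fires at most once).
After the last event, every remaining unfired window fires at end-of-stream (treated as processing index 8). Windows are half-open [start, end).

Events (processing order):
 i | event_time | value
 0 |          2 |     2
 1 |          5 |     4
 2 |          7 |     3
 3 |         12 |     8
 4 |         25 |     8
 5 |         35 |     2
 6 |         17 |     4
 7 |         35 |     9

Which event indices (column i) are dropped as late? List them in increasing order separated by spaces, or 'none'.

i=0 t=2 v=2: → [2,8); WM=−∞
i=1 t=5 v=4: → [2,11); WM=2
i=2 t=7 v=3: → [2,13); WM=2
i=3 t=12 v=8: → [2,18); WM=9
i=4 t=25 v=8: → [25,31); WM=9
i=5 t=35 v=2: → [35,41); WM=32
i=6 t=17 v=4: DROP (t<32-0); WM=32
i=7 t=35 v=9: → [35,41); WM=32

6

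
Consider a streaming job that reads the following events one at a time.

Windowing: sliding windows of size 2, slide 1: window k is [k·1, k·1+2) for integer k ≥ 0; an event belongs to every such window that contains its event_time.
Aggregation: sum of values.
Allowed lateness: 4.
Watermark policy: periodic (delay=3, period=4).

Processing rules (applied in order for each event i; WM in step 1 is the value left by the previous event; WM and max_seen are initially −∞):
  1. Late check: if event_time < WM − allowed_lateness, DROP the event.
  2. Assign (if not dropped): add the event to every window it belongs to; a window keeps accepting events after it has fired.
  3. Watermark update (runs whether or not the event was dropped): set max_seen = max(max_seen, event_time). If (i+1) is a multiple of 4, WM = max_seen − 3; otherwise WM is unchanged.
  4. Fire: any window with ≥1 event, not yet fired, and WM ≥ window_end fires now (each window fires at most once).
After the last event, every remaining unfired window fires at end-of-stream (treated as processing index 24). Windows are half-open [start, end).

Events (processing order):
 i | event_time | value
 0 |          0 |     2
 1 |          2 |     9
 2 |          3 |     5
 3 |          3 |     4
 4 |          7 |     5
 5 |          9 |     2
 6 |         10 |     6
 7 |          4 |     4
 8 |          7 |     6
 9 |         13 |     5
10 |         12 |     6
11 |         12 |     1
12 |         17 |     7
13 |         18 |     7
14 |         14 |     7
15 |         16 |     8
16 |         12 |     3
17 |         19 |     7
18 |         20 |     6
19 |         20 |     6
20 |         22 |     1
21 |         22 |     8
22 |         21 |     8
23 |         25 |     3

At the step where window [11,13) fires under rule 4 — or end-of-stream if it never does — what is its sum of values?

7

i=0 t=0 v=2: → [0,2); WM=−∞
i=1 t=2 v=9: → [2,4),[1,3); WM=−∞
i=2 t=3 v=5: → [3,5),[2,4); WM=−∞
i=3 t=3 v=4: → [3,5),[2,4); WM=0
i=4 t=7 v=5: → [7,9),[6,8); WM=0
i=5 t=9 v=2: → [9,11),[8,10); WM=0
i=6 t=10 v=6: → [10,12),[9,11); WM=0
i=7 t=4 v=4: → [4,6),[3,5); WM=7; [0,2) fires=2 [1,3) fires=9 [2,4) fires=18 [3,5) fires=13 [4,6) fires=4
i=8 t=7 v=6: → [7,9),[6,8); WM=7
i=9 t=13 v=5: → [13,15),[12,14); WM=7
i=10 t=12 v=6: → [12,14),[11,13); WM=7
i=11 t=12 v=1: → [12,14),[11,13); WM=10; [6,8) fires=11 [7,9) fires=11 [8,10) fires=2
i=12 t=17 v=7: → [17,19),[16,18); WM=10
i=13 t=18 v=7: → [18,20),[17,19); WM=10
i=14 t=14 v=7: → [14,16),[13,15); WM=10
i=15 t=16 v=8: → [16,18),[15,17); WM=15; [9,11) fires=8 [10,12) fires=6 [11,13) fires=7 [12,14) fires=12 [13,15) fires=12
i=16 t=12 v=3: → [12,14),[11,13); WM=15
i=17 t=19 v=7: → [19,21),[18,20); WM=15
i=18 t=20 v=6: → [20,22),[19,21); WM=15
i=19 t=20 v=6: → [20,22),[19,21); WM=17; [14,16) fires=7 [15,17) fires=8
i=20 t=22 v=1: → [22,24),[21,23); WM=17
i=21 t=22 v=8: → [22,24),[21,23); WM=17
i=22 t=21 v=8: → [21,23),[20,22); WM=17
i=23 t=25 v=3: → [25,27),[24,26); WM=22; [16,18) fires=15 [17,19) fires=14 [18,20) fires=14 [19,21) fires=19 [20,22) fires=20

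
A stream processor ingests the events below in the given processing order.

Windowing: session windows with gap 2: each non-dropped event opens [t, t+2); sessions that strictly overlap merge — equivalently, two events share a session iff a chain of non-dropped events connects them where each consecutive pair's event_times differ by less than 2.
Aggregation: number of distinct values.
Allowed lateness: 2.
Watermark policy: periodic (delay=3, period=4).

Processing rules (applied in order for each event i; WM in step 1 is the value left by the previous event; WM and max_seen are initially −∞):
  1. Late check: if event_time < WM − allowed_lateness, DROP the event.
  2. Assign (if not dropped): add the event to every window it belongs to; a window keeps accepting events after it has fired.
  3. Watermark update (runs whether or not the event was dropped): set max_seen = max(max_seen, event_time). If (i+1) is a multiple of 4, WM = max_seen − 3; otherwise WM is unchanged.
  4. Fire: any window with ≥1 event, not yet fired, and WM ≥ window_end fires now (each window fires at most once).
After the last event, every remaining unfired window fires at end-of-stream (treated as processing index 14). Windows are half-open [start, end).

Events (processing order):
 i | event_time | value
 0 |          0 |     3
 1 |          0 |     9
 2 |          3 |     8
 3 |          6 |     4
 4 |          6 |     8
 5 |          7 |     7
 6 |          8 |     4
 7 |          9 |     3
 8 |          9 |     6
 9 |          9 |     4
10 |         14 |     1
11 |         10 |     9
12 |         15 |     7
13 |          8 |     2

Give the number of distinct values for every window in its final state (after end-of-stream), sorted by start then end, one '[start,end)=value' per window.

i=0 t=0 v=3: → [0,2); WM=−∞
i=1 t=0 v=9: → [0,2); WM=−∞
i=2 t=3 v=8: → [3,5); WM=−∞
i=3 t=6 v=4: → [6,8); WM=3
i=4 t=6 v=8: → [6,8); WM=3
i=5 t=7 v=7: → [6,9); WM=3
i=6 t=8 v=4: → [6,10); WM=3
i=7 t=9 v=3: → [6,11); WM=6
i=8 t=9 v=6: → [6,11); WM=6
i=9 t=9 v=4: → [6,11); WM=6
i=10 t=14 v=1: → [14,16); WM=6
i=11 t=10 v=9: → [6,12); WM=11
i=12 t=15 v=7: → [14,17); WM=11
i=13 t=8 v=2: DROP (t<11-2); WM=11

[0,2)=2 [3,5)=1 [6,12)=6 [14,17)=2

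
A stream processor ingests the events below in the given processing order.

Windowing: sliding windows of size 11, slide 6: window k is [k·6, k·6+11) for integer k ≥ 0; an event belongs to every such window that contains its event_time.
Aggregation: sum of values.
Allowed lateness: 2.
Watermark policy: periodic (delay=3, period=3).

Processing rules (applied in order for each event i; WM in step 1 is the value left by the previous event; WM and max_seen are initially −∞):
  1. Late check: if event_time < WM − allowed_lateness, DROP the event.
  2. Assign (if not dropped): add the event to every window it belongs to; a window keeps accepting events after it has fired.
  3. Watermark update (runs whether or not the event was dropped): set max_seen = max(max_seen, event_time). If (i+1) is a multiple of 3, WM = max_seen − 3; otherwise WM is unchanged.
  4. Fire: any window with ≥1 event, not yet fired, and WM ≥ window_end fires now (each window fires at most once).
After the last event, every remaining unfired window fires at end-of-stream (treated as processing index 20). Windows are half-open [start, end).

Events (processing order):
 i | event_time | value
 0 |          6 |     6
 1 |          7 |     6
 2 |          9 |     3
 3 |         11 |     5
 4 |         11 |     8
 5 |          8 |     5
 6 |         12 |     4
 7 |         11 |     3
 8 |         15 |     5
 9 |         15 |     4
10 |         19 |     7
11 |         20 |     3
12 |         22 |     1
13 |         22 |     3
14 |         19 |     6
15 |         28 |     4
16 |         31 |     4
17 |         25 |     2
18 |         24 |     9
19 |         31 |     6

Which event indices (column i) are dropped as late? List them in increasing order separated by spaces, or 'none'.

18

i=0 t=6 v=6: → [6,17),[0,11); WM=−∞
i=1 t=7 v=6: → [6,17),[0,11); WM=−∞
i=2 t=9 v=3: → [6,17),[0,11); WM=6
i=3 t=11 v=5: → [6,17); WM=6
i=4 t=11 v=8: → [6,17); WM=6
i=5 t=8 v=5: → [6,17),[0,11); WM=8
i=6 t=12 v=4: → [12,23),[6,17); WM=8
i=7 t=11 v=3: → [6,17); WM=8
i=8 t=15 v=5: → [12,23),[6,17); WM=12; [0,11) fires=20
i=9 t=15 v=4: → [12,23),[6,17); WM=12
i=10 t=19 v=7: → [18,29),[12,23); WM=12
i=11 t=20 v=3: → [18,29),[12,23); WM=17; [6,17) fires=49
i=12 t=22 v=1: → [18,29),[12,23); WM=17
i=13 t=22 v=3: → [18,29),[12,23); WM=17
i=14 t=19 v=6: → [18,29),[12,23); WM=19
i=15 t=28 v=4: → [24,35),[18,29); WM=19
i=16 t=31 v=4: → [30,41),[24,35); WM=19
i=17 t=25 v=2: → [24,35),[18,29); WM=28; [12,23) fires=33
i=18 t=24 v=9: DROP (t<28-2); WM=28
i=19 t=31 v=6: → [30,41),[24,35); WM=28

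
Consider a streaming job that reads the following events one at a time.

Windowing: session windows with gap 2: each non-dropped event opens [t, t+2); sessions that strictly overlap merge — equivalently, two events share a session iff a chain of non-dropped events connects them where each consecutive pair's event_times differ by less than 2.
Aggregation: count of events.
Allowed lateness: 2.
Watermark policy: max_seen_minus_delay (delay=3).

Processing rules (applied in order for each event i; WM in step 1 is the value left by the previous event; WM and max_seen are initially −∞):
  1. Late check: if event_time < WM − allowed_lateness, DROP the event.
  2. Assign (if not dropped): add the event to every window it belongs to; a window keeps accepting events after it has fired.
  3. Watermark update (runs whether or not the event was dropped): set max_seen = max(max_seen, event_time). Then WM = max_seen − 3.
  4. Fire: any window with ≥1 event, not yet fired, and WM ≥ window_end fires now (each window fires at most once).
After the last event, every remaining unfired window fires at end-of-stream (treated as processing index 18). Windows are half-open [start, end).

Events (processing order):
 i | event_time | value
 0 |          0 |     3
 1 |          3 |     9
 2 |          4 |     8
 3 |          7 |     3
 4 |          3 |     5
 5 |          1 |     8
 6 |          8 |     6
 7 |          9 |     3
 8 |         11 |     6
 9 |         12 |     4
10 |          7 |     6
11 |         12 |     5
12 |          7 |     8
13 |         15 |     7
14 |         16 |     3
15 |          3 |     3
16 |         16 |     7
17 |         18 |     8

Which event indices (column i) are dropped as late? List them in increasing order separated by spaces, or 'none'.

i=0 t=0 v=3: → [0,2); WM=-3
i=1 t=3 v=9: → [3,5); WM=0
i=2 t=4 v=8: → [3,6); WM=1
i=3 t=7 v=3: → [7,9); WM=4
i=4 t=3 v=5: → [3,6); WM=4
i=5 t=1 v=8: DROP (t<4-2); WM=4
i=6 t=8 v=6: → [7,10); WM=5
i=7 t=9 v=3: → [7,11); WM=6
i=8 t=11 v=6: → [11,13); WM=8
i=9 t=12 v=4: → [11,14); WM=9
i=10 t=7 v=6: → [7,11); WM=9
i=11 t=12 v=5: → [11,14); WM=9
i=12 t=7 v=8: → [7,11); WM=9
i=13 t=15 v=7: → [15,17); WM=12
i=14 t=16 v=3: → [15,18); WM=13
i=15 t=3 v=3: DROP (t<13-2); WM=13
i=16 t=16 v=7: → [15,18); WM=13
i=17 t=18 v=8: → [18,20); WM=15

5 15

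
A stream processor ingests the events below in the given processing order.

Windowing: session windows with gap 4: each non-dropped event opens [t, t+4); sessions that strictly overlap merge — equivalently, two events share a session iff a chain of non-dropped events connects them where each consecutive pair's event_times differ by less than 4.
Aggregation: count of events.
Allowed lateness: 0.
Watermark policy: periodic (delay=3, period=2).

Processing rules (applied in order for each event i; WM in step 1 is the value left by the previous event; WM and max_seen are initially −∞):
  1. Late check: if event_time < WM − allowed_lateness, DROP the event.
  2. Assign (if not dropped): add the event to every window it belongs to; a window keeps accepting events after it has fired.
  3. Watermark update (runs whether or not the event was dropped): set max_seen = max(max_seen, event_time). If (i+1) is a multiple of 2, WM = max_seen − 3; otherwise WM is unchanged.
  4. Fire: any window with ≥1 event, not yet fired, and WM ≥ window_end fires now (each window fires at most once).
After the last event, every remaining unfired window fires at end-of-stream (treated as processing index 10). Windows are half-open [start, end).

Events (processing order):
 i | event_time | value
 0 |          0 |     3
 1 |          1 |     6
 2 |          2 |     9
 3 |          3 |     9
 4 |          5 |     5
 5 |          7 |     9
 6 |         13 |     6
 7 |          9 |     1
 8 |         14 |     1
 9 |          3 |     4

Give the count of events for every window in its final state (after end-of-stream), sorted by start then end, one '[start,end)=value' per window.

[0,13)=7 [13,18)=2

i=0 t=0 v=3: → [0,4); WM=−∞
i=1 t=1 v=6: → [0,5); WM=-2
i=2 t=2 v=9: → [0,6); WM=-2
i=3 t=3 v=9: → [0,7); WM=0
i=4 t=5 v=5: → [0,9); WM=0
i=5 t=7 v=9: → [0,11); WM=4
i=6 t=13 v=6: → [13,17); WM=4
i=7 t=9 v=1: → [0,13); WM=10
i=8 t=14 v=1: → [13,18); WM=10
i=9 t=3 v=4: DROP (t<10-0); WM=11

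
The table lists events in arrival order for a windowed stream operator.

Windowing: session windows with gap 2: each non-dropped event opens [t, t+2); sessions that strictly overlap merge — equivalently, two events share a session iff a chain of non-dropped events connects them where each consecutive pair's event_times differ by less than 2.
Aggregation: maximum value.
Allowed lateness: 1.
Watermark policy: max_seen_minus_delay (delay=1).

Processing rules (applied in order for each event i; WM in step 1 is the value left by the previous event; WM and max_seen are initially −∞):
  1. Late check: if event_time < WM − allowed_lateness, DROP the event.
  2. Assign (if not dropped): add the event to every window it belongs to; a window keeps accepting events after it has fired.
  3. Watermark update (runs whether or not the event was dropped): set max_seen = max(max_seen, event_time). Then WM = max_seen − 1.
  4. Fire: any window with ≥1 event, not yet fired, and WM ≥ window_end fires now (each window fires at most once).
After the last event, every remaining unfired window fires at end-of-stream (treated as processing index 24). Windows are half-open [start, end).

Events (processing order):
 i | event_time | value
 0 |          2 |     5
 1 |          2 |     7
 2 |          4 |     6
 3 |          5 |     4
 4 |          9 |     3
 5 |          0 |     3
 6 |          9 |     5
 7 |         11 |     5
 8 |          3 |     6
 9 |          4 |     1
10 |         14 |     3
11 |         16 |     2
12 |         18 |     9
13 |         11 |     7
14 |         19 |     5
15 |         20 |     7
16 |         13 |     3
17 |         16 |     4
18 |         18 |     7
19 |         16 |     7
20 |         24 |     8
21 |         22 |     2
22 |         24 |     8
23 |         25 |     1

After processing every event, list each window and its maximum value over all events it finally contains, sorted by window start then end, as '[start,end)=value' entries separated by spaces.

i=0 t=2 v=5: → [2,4); WM=1
i=1 t=2 v=7: → [2,4); WM=1
i=2 t=4 v=6: → [4,6); WM=3
i=3 t=5 v=4: → [4,7); WM=4
i=4 t=9 v=3: → [9,11); WM=8
i=5 t=0 v=3: DROP (t<8-1); WM=8
i=6 t=9 v=5: → [9,11); WM=8
i=7 t=11 v=5: → [11,13); WM=10
i=8 t=3 v=6: DROP (t<10-1); WM=10
i=9 t=4 v=1: DROP (t<10-1); WM=10
i=10 t=14 v=3: → [14,16); WM=13
i=11 t=16 v=2: → [16,18); WM=15
i=12 t=18 v=9: → [18,20); WM=17
i=13 t=11 v=7: DROP (t<17-1); WM=17
i=14 t=19 v=5: → [18,21); WM=18
i=15 t=20 v=7: → [18,22); WM=19
i=16 t=13 v=3: DROP (t<19-1); WM=19
i=17 t=16 v=4: DROP (t<19-1); WM=19
i=18 t=18 v=7: → [18,22); WM=19
i=19 t=16 v=7: DROP (t<19-1); WM=19
i=20 t=24 v=8: → [24,26); WM=23
i=21 t=22 v=2: → [22,24); WM=23
i=22 t=24 v=8: → [24,26); WM=23
i=23 t=25 v=1: → [24,27); WM=24

[2,4)=7 [4,7)=6 [9,11)=5 [11,13)=5 [14,16)=3 [16,18)=2 [18,22)=9 [22,24)=2 [24,27)=8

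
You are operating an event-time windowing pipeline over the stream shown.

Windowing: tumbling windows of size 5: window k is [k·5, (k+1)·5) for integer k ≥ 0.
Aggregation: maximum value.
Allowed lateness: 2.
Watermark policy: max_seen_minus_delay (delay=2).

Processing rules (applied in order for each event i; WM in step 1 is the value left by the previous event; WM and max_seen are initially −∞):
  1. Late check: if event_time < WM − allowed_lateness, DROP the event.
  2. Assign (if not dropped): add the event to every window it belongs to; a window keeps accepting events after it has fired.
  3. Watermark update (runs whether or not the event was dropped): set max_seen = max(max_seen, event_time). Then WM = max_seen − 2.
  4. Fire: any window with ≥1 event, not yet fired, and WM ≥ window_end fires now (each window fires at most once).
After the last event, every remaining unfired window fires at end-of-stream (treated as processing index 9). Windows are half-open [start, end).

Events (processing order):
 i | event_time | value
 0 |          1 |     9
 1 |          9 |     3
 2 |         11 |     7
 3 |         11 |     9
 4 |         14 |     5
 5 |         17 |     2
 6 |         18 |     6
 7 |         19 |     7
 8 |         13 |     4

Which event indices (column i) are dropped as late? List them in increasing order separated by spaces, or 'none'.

i=0 t=1 v=9: → [0,5); WM=-1
i=1 t=9 v=3: → [5,10); WM=7; [0,5) fires=9
i=2 t=11 v=7: → [10,15); WM=9
i=3 t=11 v=9: → [10,15); WM=9
i=4 t=14 v=5: → [10,15); WM=12; [5,10) fires=3
i=5 t=17 v=2: → [15,20); WM=15; [10,15) fires=9
i=6 t=18 v=6: → [15,20); WM=16
i=7 t=19 v=7: → [15,20); WM=17
i=8 t=13 v=4: DROP (t<17-2); WM=17

8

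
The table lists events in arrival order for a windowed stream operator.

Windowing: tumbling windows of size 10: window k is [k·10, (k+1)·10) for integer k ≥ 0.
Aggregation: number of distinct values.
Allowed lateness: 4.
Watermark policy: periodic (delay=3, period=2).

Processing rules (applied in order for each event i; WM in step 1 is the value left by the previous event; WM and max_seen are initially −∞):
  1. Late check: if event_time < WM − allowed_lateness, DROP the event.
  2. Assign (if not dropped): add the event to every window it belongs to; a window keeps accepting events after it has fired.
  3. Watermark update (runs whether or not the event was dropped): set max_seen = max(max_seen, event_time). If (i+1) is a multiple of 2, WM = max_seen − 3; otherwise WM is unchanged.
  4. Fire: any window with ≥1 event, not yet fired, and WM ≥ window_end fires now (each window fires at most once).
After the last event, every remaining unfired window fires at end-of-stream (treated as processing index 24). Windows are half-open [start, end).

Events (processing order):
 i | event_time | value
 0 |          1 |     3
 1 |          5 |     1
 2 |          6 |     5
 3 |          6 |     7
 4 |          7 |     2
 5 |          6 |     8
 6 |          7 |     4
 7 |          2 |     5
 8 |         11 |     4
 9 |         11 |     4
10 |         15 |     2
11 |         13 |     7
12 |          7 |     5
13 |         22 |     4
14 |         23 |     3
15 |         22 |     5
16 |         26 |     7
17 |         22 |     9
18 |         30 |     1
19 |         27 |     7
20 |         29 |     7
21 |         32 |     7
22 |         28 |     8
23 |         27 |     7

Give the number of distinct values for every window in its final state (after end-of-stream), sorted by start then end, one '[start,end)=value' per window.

[0,10)=7 [10,20)=3 [20,30)=6 [30,40)=2

i=0 t=1 v=3: → [0,10); WM=−∞
i=1 t=5 v=1: → [0,10); WM=2
i=2 t=6 v=5: → [0,10); WM=2
i=3 t=6 v=7: → [0,10); WM=3
i=4 t=7 v=2: → [0,10); WM=3
i=5 t=6 v=8: → [0,10); WM=4
i=6 t=7 v=4: → [0,10); WM=4
i=7 t=2 v=5: → [0,10); WM=4
i=8 t=11 v=4: → [10,20); WM=4
i=9 t=11 v=4: → [10,20); WM=8
i=10 t=15 v=2: → [10,20); WM=8
i=11 t=13 v=7: → [10,20); WM=12; [0,10) fires=7
i=12 t=7 v=5: DROP (t<12-4); WM=12
i=13 t=22 v=4: → [20,30); WM=19
i=14 t=23 v=3: → [20,30); WM=19
i=15 t=22 v=5: → [20,30); WM=20; [10,20) fires=3
i=16 t=26 v=7: → [20,30); WM=20
i=17 t=22 v=9: → [20,30); WM=23
i=18 t=30 v=1: → [30,40); WM=23
i=19 t=27 v=7: → [20,30); WM=27
i=20 t=29 v=7: → [20,30); WM=27
i=21 t=32 v=7: → [30,40); WM=29
i=22 t=28 v=8: → [20,30); WM=29
i=23 t=27 v=7: → [20,30); WM=29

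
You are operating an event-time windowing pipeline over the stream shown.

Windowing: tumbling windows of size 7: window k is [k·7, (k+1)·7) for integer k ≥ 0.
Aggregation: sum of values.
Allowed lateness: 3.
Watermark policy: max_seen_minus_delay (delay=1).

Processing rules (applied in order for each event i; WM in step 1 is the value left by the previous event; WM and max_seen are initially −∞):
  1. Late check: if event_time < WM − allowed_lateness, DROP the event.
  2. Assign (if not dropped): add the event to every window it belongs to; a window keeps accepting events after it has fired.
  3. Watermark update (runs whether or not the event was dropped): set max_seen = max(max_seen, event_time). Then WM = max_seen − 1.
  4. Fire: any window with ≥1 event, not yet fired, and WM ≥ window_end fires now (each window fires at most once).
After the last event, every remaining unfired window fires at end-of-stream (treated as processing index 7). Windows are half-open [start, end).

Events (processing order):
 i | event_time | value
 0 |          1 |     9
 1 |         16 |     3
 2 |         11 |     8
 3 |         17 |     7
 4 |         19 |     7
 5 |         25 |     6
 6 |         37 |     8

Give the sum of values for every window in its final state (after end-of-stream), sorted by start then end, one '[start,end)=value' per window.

i=0 t=1 v=9: → [0,7); WM=0
i=1 t=16 v=3: → [14,21); WM=15; [0,7) fires=9
i=2 t=11 v=8: DROP (t<15-3); WM=15
i=3 t=17 v=7: → [14,21); WM=16
i=4 t=19 v=7: → [14,21); WM=18
i=5 t=25 v=6: → [21,28); WM=24; [14,21) fires=17
i=6 t=37 v=8: → [35,42); WM=36; [21,28) fires=6

[0,7)=9 [14,21)=17 [21,28)=6 [35,42)=8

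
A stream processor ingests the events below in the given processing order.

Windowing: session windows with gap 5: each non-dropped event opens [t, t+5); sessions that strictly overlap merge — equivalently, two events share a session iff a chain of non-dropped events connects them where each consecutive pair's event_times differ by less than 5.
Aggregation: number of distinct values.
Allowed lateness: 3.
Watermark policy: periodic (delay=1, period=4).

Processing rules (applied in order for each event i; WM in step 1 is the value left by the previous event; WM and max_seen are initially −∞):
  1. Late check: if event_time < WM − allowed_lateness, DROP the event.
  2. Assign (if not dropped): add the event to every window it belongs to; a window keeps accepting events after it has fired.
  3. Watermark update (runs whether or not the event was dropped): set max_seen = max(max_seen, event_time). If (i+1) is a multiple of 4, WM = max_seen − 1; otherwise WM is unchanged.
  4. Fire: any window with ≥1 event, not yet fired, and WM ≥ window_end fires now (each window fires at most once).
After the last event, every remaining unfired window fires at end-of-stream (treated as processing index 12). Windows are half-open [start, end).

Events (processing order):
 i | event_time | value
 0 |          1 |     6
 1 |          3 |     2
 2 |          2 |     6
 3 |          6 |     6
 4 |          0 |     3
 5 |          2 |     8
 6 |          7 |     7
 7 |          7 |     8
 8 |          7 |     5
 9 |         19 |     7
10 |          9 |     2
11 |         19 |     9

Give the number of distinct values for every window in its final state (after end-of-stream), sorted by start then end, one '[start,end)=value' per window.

[1,14)=5 [19,24)=2

i=0 t=1 v=6: → [1,6); WM=−∞
i=1 t=3 v=2: → [1,8); WM=−∞
i=2 t=2 v=6: → [1,8); WM=−∞
i=3 t=6 v=6: → [1,11); WM=5
i=4 t=0 v=3: DROP (t<5-3); WM=5
i=5 t=2 v=8: → [1,11); WM=5
i=6 t=7 v=7: → [1,12); WM=5
i=7 t=7 v=8: → [1,12); WM=6
i=8 t=7 v=5: → [1,12); WM=6
i=9 t=19 v=7: → [19,24); WM=6
i=10 t=9 v=2: → [1,14); WM=6
i=11 t=19 v=9: → [19,24); WM=18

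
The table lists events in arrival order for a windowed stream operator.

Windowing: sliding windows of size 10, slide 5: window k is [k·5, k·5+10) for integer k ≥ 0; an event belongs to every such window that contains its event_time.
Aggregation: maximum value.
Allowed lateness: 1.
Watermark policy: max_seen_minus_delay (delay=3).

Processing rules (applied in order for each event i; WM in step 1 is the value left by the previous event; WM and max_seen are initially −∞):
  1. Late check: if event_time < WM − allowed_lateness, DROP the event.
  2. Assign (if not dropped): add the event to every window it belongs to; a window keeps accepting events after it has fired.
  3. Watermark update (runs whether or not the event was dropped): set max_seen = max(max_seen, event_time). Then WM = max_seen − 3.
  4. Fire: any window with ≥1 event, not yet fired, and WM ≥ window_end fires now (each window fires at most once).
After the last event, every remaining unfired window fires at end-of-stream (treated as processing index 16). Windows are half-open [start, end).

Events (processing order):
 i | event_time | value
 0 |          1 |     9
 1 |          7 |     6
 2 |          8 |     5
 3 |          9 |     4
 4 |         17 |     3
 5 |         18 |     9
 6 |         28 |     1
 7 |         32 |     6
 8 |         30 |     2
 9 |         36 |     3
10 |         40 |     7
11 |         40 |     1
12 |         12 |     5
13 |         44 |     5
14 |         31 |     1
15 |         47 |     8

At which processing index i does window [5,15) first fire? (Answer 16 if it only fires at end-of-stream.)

i=0 t=1 v=9: → [0,10); WM=-2
i=1 t=7 v=6: → [5,15),[0,10); WM=4
i=2 t=8 v=5: → [5,15),[0,10); WM=5
i=3 t=9 v=4: → [5,15),[0,10); WM=6
i=4 t=17 v=3: → [15,25),[10,20); WM=14; [0,10) fires=9
i=5 t=18 v=9: → [15,25),[10,20); WM=15; [5,15) fires=6
i=6 t=28 v=1: → [25,35),[20,30); WM=25; [10,20) fires=9 [15,25) fires=9
i=7 t=32 v=6: → [30,40),[25,35); WM=29
i=8 t=30 v=2: → [30,40),[25,35); WM=29
i=9 t=36 v=3: → [35,45),[30,40); WM=33; [20,30) fires=1
i=10 t=40 v=7: → [40,50),[35,45); WM=37; [25,35) fires=6
i=11 t=40 v=1: → [40,50),[35,45); WM=37
i=12 t=12 v=5: DROP (t<37-1); WM=37
i=13 t=44 v=5: → [40,50),[35,45); WM=41; [30,40) fires=6
i=14 t=31 v=1: DROP (t<41-1); WM=41
i=15 t=47 v=8: → [45,55),[40,50); WM=44

5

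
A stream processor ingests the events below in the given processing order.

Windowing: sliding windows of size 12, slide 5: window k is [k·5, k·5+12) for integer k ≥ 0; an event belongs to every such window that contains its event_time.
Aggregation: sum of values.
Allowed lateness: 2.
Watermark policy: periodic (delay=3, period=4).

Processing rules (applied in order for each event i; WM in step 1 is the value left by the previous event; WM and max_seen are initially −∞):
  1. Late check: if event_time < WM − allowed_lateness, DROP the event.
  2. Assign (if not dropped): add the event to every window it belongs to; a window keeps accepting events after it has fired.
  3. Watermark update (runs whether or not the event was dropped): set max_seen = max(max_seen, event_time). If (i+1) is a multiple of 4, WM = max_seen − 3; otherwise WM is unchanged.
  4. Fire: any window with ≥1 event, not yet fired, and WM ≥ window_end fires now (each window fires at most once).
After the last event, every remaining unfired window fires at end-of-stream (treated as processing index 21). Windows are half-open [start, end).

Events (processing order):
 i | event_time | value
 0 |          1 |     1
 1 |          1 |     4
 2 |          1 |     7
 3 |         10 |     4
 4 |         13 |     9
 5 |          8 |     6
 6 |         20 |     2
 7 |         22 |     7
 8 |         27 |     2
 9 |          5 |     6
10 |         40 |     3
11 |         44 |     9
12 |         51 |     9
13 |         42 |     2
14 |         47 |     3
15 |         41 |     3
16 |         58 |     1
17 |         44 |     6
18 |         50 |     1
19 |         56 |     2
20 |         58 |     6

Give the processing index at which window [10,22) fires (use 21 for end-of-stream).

i=0 t=1 v=1: → [0,12); WM=−∞
i=1 t=1 v=4: → [0,12); WM=−∞
i=2 t=1 v=7: → [0,12); WM=−∞
i=3 t=10 v=4: → [10,22),[5,17),[0,12); WM=7
i=4 t=13 v=9: → [10,22),[5,17); WM=7
i=5 t=8 v=6: → [5,17),[0,12); WM=7
i=6 t=20 v=2: → [20,32),[15,27),[10,22); WM=7
i=7 t=22 v=7: → [20,32),[15,27); WM=19; [0,12) fires=22 [5,17) fires=19
i=8 t=27 v=2: → [25,37),[20,32); WM=19
i=9 t=5 v=6: DROP (t<19-2); WM=19
i=10 t=40 v=3: → [40,52),[35,47),[30,42); WM=19
i=11 t=44 v=9: → [40,52),[35,47); WM=41; [10,22) fires=15 [15,27) fires=9 [20,32) fires=11 [25,37) fires=2
i=12 t=51 v=9: → [50,62),[45,57),[40,52); WM=41
i=13 t=42 v=2: → [40,52),[35,47); WM=41
i=14 t=47 v=3: → [45,57),[40,52); WM=41
i=15 t=41 v=3: → [40,52),[35,47),[30,42); WM=48; [30,42) fires=6 [35,47) fires=17
i=16 t=58 v=1: → [55,67),[50,62); WM=48
i=17 t=44 v=6: DROP (t<48-2); WM=48
i=18 t=50 v=1: → [50,62),[45,57),[40,52); WM=48
i=19 t=56 v=2: → [55,67),[50,62),[45,57); WM=55; [40,52) fires=30
i=20 t=58 v=6: → [55,67),[50,62); WM=55

11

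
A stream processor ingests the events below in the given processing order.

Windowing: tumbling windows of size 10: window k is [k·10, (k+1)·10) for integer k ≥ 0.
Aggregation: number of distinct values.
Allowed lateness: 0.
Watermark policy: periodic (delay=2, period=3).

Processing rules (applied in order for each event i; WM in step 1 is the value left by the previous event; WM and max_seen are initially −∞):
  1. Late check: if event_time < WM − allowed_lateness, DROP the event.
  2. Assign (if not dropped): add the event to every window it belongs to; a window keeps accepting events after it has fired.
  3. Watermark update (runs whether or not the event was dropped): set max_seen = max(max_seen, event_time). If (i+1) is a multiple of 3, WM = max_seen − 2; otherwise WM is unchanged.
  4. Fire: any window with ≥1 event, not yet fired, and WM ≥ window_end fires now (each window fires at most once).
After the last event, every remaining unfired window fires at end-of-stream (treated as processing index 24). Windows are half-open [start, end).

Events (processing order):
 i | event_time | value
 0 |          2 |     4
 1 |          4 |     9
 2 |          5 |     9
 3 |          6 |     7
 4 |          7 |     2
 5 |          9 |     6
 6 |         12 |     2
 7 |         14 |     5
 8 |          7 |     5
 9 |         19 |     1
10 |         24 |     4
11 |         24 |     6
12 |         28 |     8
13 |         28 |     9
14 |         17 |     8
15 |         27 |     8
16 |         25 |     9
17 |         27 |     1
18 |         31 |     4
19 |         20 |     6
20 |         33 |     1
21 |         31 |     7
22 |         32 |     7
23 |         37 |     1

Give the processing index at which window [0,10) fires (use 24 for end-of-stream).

i=0 t=2 v=4: → [0,10); WM=−∞
i=1 t=4 v=9: → [0,10); WM=−∞
i=2 t=5 v=9: → [0,10); WM=3
i=3 t=6 v=7: → [0,10); WM=3
i=4 t=7 v=2: → [0,10); WM=3
i=5 t=9 v=6: → [0,10); WM=7
i=6 t=12 v=2: → [10,20); WM=7
i=7 t=14 v=5: → [10,20); WM=7
i=8 t=7 v=5: → [0,10); WM=12; [0,10) fires=6
i=9 t=19 v=1: → [10,20); WM=12
i=10 t=24 v=4: → [20,30); WM=12
i=11 t=24 v=6: → [20,30); WM=22; [10,20) fires=3
i=12 t=28 v=8: → [20,30); WM=22
i=13 t=28 v=9: → [20,30); WM=22
i=14 t=17 v=8: DROP (t<22-0); WM=26
i=15 t=27 v=8: → [20,30); WM=26
i=16 t=25 v=9: DROP (t<26-0); WM=26
i=17 t=27 v=1: → [20,30); WM=26
i=18 t=31 v=4: → [30,40); WM=26
i=19 t=20 v=6: DROP (t<26-0); WM=26
i=20 t=33 v=1: → [30,40); WM=31; [20,30) fires=5
i=21 t=31 v=7: → [30,40); WM=31
i=22 t=32 v=7: → [30,40); WM=31
i=23 t=37 v=1: → [30,40); WM=35

8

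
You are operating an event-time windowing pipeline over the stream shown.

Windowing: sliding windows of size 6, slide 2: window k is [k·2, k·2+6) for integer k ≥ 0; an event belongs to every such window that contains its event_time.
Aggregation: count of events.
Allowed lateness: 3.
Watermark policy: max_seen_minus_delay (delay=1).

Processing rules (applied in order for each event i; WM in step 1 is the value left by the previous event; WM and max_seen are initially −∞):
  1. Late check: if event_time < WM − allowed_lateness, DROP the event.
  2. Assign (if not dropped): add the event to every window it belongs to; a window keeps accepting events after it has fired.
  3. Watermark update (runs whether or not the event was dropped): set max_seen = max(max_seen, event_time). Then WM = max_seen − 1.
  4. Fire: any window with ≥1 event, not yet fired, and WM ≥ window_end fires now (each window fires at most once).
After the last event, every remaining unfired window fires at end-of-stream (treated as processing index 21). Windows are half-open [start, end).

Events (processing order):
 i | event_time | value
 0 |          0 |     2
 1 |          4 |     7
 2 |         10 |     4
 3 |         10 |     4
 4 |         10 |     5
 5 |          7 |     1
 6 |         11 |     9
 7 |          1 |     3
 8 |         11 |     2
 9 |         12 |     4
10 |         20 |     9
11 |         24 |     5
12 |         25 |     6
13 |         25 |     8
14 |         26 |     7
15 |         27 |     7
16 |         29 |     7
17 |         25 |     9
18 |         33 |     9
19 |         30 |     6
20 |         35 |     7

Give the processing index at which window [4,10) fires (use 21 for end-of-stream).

i=0 t=0 v=2: → [0,6); WM=-1
i=1 t=4 v=7: → [4,10),[2,8),[0,6); WM=3
i=2 t=10 v=4: → [10,16),[8,14),[6,12); WM=9; [0,6) fires=2 [2,8) fires=1
i=3 t=10 v=4: → [10,16),[8,14),[6,12); WM=9
i=4 t=10 v=5: → [10,16),[8,14),[6,12); WM=9
i=5 t=7 v=1: → [6,12),[4,10),[2,8); WM=9
i=6 t=11 v=9: → [10,16),[8,14),[6,12); WM=10; [4,10) fires=2
i=7 t=1 v=3: DROP (t<10-3); WM=10
i=8 t=11 v=2: → [10,16),[8,14),[6,12); WM=10
i=9 t=12 v=4: → [12,18),[10,16),[8,14); WM=11
i=10 t=20 v=9: → [20,26),[18,24),[16,22); WM=19; [6,12) fires=6 [8,14) fires=6 [10,16) fires=6 [12,18) fires=1
i=11 t=24 v=5: → [24,30),[22,28),[20,26); WM=23; [16,22) fires=1
i=12 t=25 v=6: → [24,30),[22,28),[20,26); WM=24; [18,24) fires=1
i=13 t=25 v=8: → [24,30),[22,28),[20,26); WM=24
i=14 t=26 v=7: → [26,32),[24,30),[22,28); WM=25
i=15 t=27 v=7: → [26,32),[24,30),[22,28); WM=26; [20,26) fires=4
i=16 t=29 v=7: → [28,34),[26,32),[24,30); WM=28; [22,28) fires=5
i=17 t=25 v=9: → [24,30),[22,28),[20,26); WM=28
i=18 t=33 v=9: → [32,38),[30,36),[28,34); WM=32; [24,30) fires=7 [26,32) fires=3
i=19 t=30 v=6: → [30,36),[28,34),[26,32); WM=32
i=20 t=35 v=7: → [34,40),[32,38),[30,36); WM=34; [28,34) fires=3

6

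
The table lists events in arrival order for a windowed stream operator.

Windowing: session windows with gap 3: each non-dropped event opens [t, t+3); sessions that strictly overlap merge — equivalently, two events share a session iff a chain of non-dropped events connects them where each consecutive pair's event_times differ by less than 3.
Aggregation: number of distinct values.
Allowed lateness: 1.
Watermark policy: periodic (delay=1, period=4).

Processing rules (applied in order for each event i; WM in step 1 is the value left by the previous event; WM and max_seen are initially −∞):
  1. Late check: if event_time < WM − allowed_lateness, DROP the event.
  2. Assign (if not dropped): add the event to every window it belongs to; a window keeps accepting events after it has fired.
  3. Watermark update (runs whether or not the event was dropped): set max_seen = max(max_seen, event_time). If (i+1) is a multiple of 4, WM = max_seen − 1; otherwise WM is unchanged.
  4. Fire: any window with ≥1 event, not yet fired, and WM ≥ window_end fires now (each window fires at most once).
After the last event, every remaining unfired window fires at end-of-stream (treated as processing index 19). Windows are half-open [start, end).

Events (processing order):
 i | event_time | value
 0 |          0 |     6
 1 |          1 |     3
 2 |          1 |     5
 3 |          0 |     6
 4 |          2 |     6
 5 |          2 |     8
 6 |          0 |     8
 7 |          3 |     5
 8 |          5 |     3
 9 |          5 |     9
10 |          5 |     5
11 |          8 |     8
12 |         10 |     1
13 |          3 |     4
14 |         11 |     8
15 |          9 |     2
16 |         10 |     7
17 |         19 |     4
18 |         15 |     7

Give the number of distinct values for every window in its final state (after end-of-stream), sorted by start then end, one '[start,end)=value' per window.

[0,8)=5 [8,14)=4 [15,18)=1 [19,22)=1

i=0 t=0 v=6: → [0,3); WM=−∞
i=1 t=1 v=3: → [0,4); WM=−∞
i=2 t=1 v=5: → [0,4); WM=−∞
i=3 t=0 v=6: → [0,4); WM=0
i=4 t=2 v=6: → [0,5); WM=0
i=5 t=2 v=8: → [0,5); WM=0
i=6 t=0 v=8: → [0,5); WM=0
i=7 t=3 v=5: → [0,6); WM=2
i=8 t=5 v=3: → [0,8); WM=2
i=9 t=5 v=9: → [0,8); WM=2
i=10 t=5 v=5: → [0,8); WM=2
i=11 t=8 v=8: → [8,11); WM=7
i=12 t=10 v=1: → [8,13); WM=7
i=13 t=3 v=4: DROP (t<7-1); WM=7
i=14 t=11 v=8: → [8,14); WM=7
i=15 t=9 v=2: → [8,14); WM=10
i=16 t=10 v=7: → [8,14); WM=10
i=17 t=19 v=4: → [19,22); WM=10
i=18 t=15 v=7: → [15,18); WM=10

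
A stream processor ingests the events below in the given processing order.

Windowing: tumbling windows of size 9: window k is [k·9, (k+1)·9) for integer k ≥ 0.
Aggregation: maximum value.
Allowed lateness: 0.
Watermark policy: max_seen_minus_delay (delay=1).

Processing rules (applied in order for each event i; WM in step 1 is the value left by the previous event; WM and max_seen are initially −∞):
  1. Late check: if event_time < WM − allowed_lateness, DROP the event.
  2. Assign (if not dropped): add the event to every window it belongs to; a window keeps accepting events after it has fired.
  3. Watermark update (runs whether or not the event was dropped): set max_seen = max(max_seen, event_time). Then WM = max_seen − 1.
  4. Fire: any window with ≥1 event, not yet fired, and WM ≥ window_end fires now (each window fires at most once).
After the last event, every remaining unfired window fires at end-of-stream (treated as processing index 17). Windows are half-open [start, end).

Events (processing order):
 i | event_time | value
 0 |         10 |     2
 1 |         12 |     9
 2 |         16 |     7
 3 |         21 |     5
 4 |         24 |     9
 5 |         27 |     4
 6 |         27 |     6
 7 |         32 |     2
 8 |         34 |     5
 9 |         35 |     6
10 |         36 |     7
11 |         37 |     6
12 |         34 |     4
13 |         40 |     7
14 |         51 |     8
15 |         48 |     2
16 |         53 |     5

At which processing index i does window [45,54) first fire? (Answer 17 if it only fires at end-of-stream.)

i=0 t=10 v=2: → [9,18); WM=9
i=1 t=12 v=9: → [9,18); WM=11
i=2 t=16 v=7: → [9,18); WM=15
i=3 t=21 v=5: → [18,27); WM=20; [9,18) fires=9
i=4 t=24 v=9: → [18,27); WM=23
i=5 t=27 v=4: → [27,36); WM=26
i=6 t=27 v=6: → [27,36); WM=26
i=7 t=32 v=2: → [27,36); WM=31; [18,27) fires=9
i=8 t=34 v=5: → [27,36); WM=33
i=9 t=35 v=6: → [27,36); WM=34
i=10 t=36 v=7: → [36,45); WM=35
i=11 t=37 v=6: → [36,45); WM=36; [27,36) fires=6
i=12 t=34 v=4: DROP (t<36-0); WM=36
i=13 t=40 v=7: → [36,45); WM=39
i=14 t=51 v=8: → [45,54); WM=50; [36,45) fires=7
i=15 t=48 v=2: DROP (t<50-0); WM=50
i=16 t=53 v=5: → [45,54); WM=52

17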